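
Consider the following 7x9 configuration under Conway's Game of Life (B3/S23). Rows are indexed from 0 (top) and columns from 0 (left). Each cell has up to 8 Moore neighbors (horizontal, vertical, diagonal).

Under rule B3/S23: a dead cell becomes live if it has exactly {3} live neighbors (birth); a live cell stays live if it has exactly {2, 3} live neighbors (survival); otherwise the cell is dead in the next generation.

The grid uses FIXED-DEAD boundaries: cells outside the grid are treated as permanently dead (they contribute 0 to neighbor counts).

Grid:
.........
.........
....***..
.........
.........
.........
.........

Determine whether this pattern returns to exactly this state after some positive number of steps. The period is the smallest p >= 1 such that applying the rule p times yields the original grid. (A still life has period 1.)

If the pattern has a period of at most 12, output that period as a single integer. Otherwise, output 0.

Answer: 2

Derivation:
Simulating and comparing each generation to the original:
Gen 0 (original, given above): 3 live cells
Gen 1: 3 live cells, differs from original
Gen 2: 3 live cells, MATCHES original -> period = 2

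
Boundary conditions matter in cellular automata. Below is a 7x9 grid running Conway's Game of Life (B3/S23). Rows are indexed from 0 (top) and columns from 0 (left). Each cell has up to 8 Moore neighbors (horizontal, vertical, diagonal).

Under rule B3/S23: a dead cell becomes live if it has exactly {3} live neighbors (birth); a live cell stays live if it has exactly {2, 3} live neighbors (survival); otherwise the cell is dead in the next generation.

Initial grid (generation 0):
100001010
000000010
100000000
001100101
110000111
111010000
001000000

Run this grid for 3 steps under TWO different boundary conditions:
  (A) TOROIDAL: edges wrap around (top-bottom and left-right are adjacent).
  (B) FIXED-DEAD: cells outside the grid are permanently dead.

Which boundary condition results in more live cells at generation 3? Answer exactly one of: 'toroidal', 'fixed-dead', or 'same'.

Under TOROIDAL boundary, generation 3:
001000000
100000101
000000000
000010000
010000001
000000000
000010000
Population = 8

Under FIXED-DEAD boundary, generation 3:
000000000
000000110
000000001
011010001
000000001
000000110
010010000
Population = 12

Comparison: toroidal=8, fixed-dead=12 -> fixed-dead

Answer: fixed-dead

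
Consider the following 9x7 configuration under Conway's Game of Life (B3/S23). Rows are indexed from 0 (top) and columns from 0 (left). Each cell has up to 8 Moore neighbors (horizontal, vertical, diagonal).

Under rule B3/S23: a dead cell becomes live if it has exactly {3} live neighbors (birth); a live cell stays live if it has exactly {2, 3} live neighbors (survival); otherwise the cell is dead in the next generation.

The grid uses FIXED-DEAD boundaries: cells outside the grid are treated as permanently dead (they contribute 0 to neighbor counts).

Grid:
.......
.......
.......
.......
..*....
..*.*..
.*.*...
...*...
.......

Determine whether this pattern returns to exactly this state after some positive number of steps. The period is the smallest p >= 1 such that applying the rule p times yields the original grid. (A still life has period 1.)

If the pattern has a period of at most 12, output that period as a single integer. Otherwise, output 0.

Simulating and comparing each generation to the original:
Gen 0 (original, given above): 6 live cells
Gen 1: 6 live cells, differs from original
Gen 2: 6 live cells, MATCHES original -> period = 2

Answer: 2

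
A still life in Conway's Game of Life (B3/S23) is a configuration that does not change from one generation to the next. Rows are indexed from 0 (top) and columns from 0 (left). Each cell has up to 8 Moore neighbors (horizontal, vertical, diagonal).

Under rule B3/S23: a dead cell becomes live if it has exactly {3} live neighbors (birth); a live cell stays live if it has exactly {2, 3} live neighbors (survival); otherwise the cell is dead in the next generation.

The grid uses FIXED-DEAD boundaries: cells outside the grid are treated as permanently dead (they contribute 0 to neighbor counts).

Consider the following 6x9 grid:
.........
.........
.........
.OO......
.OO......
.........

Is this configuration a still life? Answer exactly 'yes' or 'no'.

Compute generation 1 and compare to generation 0 (given above):
Generation 1:
.........
.........
.........
.OO......
.OO......
.........
The grids are IDENTICAL -> still life.

Answer: yes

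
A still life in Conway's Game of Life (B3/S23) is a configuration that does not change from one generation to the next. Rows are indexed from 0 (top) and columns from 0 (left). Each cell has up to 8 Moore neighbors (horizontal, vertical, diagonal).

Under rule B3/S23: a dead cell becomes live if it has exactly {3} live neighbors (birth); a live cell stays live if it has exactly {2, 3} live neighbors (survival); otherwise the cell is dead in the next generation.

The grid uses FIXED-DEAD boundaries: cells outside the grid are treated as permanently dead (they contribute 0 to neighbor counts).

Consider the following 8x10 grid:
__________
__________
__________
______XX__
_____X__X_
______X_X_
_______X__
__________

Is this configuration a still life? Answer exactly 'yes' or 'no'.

Compute generation 1 and compare to generation 0 (given above):
Generation 1:
__________
__________
__________
______XX__
_____X__X_
______X_X_
_______X__
__________
The grids are IDENTICAL -> still life.

Answer: yes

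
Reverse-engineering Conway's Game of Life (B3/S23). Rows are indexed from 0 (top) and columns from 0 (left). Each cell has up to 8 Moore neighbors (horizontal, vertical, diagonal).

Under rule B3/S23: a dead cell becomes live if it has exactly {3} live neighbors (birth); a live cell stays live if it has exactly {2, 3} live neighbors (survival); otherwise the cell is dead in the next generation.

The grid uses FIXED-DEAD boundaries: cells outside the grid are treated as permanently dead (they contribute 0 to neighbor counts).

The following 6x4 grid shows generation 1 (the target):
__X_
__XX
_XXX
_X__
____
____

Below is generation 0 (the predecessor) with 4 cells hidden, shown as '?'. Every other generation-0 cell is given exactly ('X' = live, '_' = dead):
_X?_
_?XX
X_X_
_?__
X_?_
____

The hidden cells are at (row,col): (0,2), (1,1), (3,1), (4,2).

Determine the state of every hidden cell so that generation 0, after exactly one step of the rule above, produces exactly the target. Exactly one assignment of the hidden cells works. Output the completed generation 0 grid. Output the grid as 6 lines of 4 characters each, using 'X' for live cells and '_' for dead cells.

Hidden generation-0 cells (in order): (0,2), (1,1), (3,1), (4,2).
A hidden cell only influences target cells in its own 3x3 neighborhood. Try each of the 2^4 = 16 assignments, step the completed generation 0 forward once under B3/S23, and compare with the target:
  (0,2)=_ (1,1)=_ (3,1)=_ (4,2)=_ -> step reproduces the target at every cell -> ACCEPT
  (0,2)=_ (1,1)=_ (3,1)=_ (4,2)=X -> step gives (3,1)='_' but target has 'X' -> reject
  (0,2)=_ (1,1)=_ (3,1)=X (4,2)=_ -> step gives (2,1)='_' but target has 'X' -> reject
  (0,2)=_ (1,1)=_ (3,1)=X (4,2)=X -> step gives (2,1)='_' but target has 'X' -> reject
  (0,2)=_ (1,1)=X (3,1)=_ (4,2)=_ -> step gives (0,1)='X' but target has '_' -> reject
  (0,2)=_ (1,1)=X (3,1)=_ (4,2)=X -> step gives (0,1)='X' but target has '_' -> reject
  (0,2)=_ (1,1)=X (3,1)=X (4,2)=_ -> step gives (0,1)='X' but target has '_' -> reject
  (0,2)=_ (1,1)=X (3,1)=X (4,2)=X -> step gives (0,1)='X' but target has '_' -> reject
  (0,2)=X (1,1)=_ (3,1)=_ (4,2)=_ -> step gives (0,1)='X' but target has '_' -> reject
  (0,2)=X (1,1)=_ (3,1)=_ (4,2)=X -> step gives (0,1)='X' but target has '_' -> reject
  (0,2)=X (1,1)=_ (3,1)=X (4,2)=_ -> step gives (0,1)='X' but target has '_' -> reject
  (0,2)=X (1,1)=_ (3,1)=X (4,2)=X -> step gives (0,1)='X' but target has '_' -> reject
  (0,2)=X (1,1)=X (3,1)=_ (4,2)=_ -> step gives (0,1)='X' but target has '_' -> reject
  (0,2)=X (1,1)=X (3,1)=_ (4,2)=X -> step gives (0,1)='X' but target has '_' -> reject
  (0,2)=X (1,1)=X (3,1)=X (4,2)=_ -> step gives (0,1)='X' but target has '_' -> reject
  (0,2)=X (1,1)=X (3,1)=X (4,2)=X -> step gives (0,1)='X' but target has '_' -> reject
Unique solution: (0,2)=dead, (1,1)=dead, (3,1)=dead, (4,2)=dead.
Check: live-neighbor counts of every cell in the completed generation 0:
1132
2432
0323
2311
0100
1100
Applying B3/S23 to generation 0 with these counts gives:
__X_
__XX
_XXX
_X__
____
____
which matches the target exactly.

Answer: _X__
__XX
X_X_
____
X___
____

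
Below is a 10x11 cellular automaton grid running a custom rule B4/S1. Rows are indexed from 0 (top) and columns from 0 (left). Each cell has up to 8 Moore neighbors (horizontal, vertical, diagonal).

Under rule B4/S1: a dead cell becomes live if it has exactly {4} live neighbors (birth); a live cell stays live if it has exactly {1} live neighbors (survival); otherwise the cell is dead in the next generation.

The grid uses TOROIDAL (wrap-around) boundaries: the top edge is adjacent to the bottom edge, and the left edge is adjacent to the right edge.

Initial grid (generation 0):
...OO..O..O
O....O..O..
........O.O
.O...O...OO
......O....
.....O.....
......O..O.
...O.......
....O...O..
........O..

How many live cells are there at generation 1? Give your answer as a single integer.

Answer: 10

Derivation:
Simulating step by step:
Generation 0 (given above): 21 live cells
Generation 1: 10 live cells
...O......O
.....O...O.
O..........
.....O.....
...........
...........
......O....
...O.......
....O...O..
...........
Population at generation 1: 10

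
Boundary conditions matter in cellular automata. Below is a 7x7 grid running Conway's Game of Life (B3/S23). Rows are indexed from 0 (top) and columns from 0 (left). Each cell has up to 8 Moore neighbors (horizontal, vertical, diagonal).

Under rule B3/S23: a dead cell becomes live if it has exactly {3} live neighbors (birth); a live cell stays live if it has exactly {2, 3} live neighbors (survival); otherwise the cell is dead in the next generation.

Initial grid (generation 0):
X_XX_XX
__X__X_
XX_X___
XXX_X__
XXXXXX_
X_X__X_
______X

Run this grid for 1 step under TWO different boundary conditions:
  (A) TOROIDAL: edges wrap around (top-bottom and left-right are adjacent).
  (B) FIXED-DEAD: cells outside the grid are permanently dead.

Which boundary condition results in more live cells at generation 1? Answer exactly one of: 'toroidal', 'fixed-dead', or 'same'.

Answer: toroidal

Derivation:
Under TOROIDAL boundary, generation 1:
XXXXXX_
_____X_
X__XX_X
_____X_
_____X_
X_X__X_
__XXX__
Population = 19

Under FIXED-DEAD boundary, generation 1:
_XXXXXX
X____XX
X__XX__
_____X_
_____X_
X_X__XX
_______
Population = 18

Comparison: toroidal=19, fixed-dead=18 -> toroidal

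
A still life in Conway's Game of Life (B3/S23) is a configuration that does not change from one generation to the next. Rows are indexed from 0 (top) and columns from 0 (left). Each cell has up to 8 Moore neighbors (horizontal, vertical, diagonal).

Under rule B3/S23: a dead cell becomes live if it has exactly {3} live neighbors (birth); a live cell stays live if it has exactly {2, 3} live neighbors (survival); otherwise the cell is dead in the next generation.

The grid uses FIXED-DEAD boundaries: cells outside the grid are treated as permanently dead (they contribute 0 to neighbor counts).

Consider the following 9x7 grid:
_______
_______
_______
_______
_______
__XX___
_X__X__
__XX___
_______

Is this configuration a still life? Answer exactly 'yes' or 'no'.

Answer: yes

Derivation:
Compute generation 1 and compare to generation 0 (given above):
Generation 1:
_______
_______
_______
_______
_______
__XX___
_X__X__
__XX___
_______
The grids are IDENTICAL -> still life.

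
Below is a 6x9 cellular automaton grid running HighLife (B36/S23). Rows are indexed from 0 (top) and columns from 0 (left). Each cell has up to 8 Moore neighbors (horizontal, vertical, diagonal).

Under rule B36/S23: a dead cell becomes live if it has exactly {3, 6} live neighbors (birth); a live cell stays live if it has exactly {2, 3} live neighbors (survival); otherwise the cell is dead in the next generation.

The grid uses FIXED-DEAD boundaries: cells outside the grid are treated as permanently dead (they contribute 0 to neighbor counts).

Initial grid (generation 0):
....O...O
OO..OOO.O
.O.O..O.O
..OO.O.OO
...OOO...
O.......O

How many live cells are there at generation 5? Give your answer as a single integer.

Simulating step by step:
Generation 0 (given above): 22 live cells
Generation 1: 25 live cells
....O..O.
OOOOO.O.O
OO.O...OO
....OO.OO
..OO.OOOO
....O....
Generation 2: 21 live cells
.OO.OO.O.
O...OOO.O
O........
.O...OO..
...O....O
...OOOOO.
Generation 3: 20 live cells
.O.OO..O.
O..OO.OO.
OO..O..O.
.........
..OO.....
...OOOOO.
Generation 4: 29 live cells
..OOOOOO.
O.....OOO
OO.OOOOO.
.OOO.....
..OO.OO..
..OOOOO..
Generation 5: 19 live cells
...OOO..O
O...O...O
O..OOO..O
O...O..O.
....O.O..
..O...O..
Population at generation 5: 19

Answer: 19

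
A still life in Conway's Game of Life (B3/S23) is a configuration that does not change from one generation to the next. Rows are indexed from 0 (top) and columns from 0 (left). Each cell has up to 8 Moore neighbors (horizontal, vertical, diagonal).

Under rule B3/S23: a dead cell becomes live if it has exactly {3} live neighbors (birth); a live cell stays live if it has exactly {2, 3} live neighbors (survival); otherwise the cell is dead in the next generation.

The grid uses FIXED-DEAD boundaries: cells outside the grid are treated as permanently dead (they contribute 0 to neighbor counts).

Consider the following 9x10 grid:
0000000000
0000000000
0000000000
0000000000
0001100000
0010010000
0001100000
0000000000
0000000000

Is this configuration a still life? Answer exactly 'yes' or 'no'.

Answer: yes

Derivation:
Compute generation 1 and compare to generation 0 (given above):
Generation 1:
0000000000
0000000000
0000000000
0000000000
0001100000
0010010000
0001100000
0000000000
0000000000
The grids are IDENTICAL -> still life.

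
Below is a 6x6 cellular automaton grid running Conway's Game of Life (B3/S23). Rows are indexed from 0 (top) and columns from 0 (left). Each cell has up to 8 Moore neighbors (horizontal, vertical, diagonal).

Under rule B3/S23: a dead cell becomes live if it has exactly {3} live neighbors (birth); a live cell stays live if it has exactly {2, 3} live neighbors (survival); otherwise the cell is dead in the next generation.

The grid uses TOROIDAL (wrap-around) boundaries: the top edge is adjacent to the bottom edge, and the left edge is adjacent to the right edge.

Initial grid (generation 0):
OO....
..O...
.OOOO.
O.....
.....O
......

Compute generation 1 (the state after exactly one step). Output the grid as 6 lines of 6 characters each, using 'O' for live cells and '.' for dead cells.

Answer: .O....
O.....
.OOO..
OOOOOO
......
O.....

Derivation:
Simulating step by step:
Generation 0 (given above): 9 live cells
Generation 1: 12 live cells
(generation 1 grid is the final answer)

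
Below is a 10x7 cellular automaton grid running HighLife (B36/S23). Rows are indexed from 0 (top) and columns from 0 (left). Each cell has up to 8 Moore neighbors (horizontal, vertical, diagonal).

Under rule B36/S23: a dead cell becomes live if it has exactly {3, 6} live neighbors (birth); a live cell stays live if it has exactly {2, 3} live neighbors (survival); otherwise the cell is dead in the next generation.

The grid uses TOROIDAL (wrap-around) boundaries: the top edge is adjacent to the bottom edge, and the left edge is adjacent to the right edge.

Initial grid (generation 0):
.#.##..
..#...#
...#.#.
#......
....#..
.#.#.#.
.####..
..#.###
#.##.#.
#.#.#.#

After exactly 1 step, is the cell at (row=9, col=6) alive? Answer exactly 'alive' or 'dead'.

Simulating step by step:
Generation 0 (given above): 28 live cells
Generation 1: 21 live cells
.#..#.#
..#..#.
......#
....#..
....#..
.#...#.
##....#
#.....#
#.#...#
#..#..#

Cell (9,6) at generation 1: 1 -> alive

Answer: alive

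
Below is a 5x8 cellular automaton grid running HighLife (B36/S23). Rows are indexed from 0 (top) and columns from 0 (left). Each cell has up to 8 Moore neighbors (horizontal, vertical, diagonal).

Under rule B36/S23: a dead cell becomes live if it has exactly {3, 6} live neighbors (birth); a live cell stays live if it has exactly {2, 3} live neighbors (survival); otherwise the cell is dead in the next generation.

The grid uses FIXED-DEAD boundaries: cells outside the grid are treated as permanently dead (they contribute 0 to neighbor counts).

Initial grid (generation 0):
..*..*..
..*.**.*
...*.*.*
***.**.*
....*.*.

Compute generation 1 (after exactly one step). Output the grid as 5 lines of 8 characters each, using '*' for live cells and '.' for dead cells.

Answer: ...****.
..*..*..
....*.**
.**....*
.*.**.*.

Derivation:
Simulating step by step:
Generation 0 (given above): 17 live cells
Generation 1: 16 live cells
(generation 1 grid is the final answer)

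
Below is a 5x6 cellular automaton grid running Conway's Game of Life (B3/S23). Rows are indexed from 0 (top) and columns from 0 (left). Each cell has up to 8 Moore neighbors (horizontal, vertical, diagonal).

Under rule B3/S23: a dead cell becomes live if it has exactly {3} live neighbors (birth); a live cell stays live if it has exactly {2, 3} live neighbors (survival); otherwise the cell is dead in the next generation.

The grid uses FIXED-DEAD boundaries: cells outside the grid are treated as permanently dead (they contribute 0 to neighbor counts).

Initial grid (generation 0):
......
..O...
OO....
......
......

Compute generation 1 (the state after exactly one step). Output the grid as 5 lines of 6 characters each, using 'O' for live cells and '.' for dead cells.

Simulating step by step:
Generation 0 (given above): 3 live cells
Generation 1: 2 live cells
(generation 1 grid is the final answer)

Answer: ......
.O....
.O....
......
......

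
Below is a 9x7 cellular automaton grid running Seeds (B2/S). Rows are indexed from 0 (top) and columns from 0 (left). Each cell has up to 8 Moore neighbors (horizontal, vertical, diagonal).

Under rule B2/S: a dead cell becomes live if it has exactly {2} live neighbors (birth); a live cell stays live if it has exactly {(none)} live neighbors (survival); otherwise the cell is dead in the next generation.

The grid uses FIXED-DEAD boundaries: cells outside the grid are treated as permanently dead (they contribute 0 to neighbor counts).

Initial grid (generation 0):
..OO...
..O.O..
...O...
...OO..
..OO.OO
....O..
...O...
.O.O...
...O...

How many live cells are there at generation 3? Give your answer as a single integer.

Answer: 9

Derivation:
Simulating step by step:
Generation 0 (given above): 16 live cells
Generation 1: 7 live cells
.O..O..
.O.....
.....O.
......O
.......
......O
.......
.......
....O..
Generation 2: 10 live cells
O.O....
O.O.OO.
......O
.....O.
.....OO
.......
.......
.......
.......
Generation 3: 9 live cells
....OO.
......O
.O.O...
....O..
....O..
.....OO
.......
.......
.......
Population at generation 3: 9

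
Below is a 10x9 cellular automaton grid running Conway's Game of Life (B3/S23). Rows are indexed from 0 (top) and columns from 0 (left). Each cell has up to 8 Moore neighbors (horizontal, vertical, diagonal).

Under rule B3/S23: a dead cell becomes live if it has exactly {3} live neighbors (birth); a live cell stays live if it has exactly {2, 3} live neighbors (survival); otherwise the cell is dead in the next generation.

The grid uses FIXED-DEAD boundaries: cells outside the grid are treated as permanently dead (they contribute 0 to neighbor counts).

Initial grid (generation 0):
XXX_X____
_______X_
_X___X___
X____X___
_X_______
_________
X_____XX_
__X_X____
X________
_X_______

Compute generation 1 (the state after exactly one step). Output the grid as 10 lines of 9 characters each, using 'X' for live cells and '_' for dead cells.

Simulating step by step:
Generation 0 (given above): 17 live cells
Generation 1: 8 live cells
(generation 1 grid is the final answer)

Answer: _X_______
X_X______
______X__
XX_______
_________
_________
_________
_X_______
_X_______
_________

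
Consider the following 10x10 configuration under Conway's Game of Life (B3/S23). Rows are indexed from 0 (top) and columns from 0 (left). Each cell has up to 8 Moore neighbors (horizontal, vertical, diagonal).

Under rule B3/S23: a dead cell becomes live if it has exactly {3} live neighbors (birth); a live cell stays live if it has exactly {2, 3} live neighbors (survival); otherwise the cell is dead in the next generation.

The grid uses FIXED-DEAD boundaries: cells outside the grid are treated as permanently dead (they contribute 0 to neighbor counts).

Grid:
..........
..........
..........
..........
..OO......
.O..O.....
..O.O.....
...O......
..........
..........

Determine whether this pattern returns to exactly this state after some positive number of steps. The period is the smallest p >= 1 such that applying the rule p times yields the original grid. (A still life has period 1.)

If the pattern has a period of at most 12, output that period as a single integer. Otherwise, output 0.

Answer: 1

Derivation:
Simulating and comparing each generation to the original:
Gen 0 (original, given above): 7 live cells
Gen 1: 7 live cells, MATCHES original -> period = 1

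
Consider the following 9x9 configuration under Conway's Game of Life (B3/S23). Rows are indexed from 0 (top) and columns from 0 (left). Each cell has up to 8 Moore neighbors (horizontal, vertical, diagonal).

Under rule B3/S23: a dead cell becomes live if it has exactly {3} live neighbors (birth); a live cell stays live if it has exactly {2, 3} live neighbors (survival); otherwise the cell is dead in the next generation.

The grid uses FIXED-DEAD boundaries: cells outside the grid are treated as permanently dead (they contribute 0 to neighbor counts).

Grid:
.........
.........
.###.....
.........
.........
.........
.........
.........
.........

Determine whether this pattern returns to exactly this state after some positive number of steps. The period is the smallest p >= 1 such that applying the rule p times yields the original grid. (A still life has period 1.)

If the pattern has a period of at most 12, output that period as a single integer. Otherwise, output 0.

Answer: 2

Derivation:
Simulating and comparing each generation to the original:
Gen 0 (original, given above): 3 live cells
Gen 1: 3 live cells, differs from original
Gen 2: 3 live cells, MATCHES original -> period = 2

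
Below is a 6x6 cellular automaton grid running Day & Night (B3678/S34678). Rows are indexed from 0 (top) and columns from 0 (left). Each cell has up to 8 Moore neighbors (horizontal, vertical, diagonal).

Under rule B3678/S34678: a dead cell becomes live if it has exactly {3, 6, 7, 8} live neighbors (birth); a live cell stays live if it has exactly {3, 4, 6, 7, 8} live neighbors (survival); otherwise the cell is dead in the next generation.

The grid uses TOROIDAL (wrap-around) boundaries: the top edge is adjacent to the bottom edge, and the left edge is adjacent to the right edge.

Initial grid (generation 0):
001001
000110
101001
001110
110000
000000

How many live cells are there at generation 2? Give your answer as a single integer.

Answer: 12

Derivation:
Simulating step by step:
Generation 0 (given above): 12 live cells
Generation 1: 17 live cells
000110
111110
011101
001100
001100
110000
Generation 2: 12 live cells
000110
111100
001100
001000
001100
000010
Population at generation 2: 12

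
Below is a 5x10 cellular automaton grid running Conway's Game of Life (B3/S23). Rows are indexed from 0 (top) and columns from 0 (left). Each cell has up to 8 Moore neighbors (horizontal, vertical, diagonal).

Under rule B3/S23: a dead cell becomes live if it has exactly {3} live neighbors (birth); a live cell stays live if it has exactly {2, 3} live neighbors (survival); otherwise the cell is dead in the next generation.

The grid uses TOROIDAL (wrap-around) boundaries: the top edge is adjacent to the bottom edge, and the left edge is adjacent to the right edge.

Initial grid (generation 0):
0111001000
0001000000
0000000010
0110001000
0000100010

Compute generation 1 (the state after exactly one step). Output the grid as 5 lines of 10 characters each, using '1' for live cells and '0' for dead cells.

Answer: 0011100000
0001000000
0010000000
0000000100
0000010100

Derivation:
Simulating step by step:
Generation 0 (given above): 11 live cells
Generation 1: 8 live cells
(generation 1 grid is the final answer)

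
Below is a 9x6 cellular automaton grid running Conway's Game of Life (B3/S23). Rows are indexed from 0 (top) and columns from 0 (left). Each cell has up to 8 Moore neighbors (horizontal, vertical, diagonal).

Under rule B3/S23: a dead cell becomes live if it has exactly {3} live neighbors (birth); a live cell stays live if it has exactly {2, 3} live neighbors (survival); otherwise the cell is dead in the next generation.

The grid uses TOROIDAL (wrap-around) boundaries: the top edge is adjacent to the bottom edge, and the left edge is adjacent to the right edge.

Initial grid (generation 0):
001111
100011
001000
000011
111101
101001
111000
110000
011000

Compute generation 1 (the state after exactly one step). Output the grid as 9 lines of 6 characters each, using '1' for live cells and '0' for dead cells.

Answer: 001000
111000
100100
000011
001100
000010
001000
000000
000011

Derivation:
Simulating step by step:
Generation 0 (given above): 25 live cells
Generation 1: 14 live cells
(generation 1 grid is the final answer)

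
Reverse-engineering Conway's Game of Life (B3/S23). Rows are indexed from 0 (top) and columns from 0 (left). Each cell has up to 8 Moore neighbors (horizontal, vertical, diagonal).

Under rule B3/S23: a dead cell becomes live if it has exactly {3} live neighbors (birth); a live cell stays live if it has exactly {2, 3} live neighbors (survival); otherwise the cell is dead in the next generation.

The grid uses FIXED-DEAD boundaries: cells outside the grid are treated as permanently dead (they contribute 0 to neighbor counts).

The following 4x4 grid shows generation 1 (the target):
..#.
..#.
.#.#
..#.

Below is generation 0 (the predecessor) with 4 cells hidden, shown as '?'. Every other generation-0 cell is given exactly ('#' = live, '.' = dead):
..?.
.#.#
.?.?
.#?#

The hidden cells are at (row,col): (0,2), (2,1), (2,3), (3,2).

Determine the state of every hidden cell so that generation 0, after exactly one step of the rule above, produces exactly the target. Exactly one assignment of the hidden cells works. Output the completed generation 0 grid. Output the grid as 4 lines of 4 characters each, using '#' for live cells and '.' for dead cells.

Answer: ..#.
.#.#
....
.###

Derivation:
Hidden generation-0 cells (in order): (0,2), (2,1), (2,3), (3,2).
A hidden cell only influences target cells in its own 3x3 neighborhood. Try each of the 2^4 = 16 assignments, step the completed generation 0 forward once under B3/S23, and compare with the target:
  (0,2)=. (2,1)=. (2,3)=. (3,2)=. -> step gives (0,2)='.' but target has '#' -> reject
  (0,2)=. (2,1)=. (2,3)=. (3,2)=# -> step gives (0,2)='.' but target has '#' -> reject
  (0,2)=. (2,1)=. (2,3)=# (3,2)=. -> step gives (0,2)='.' but target has '#' -> reject
  (0,2)=. (2,1)=. (2,3)=# (3,2)=# -> step gives (0,2)='.' but target has '#' -> reject
  (0,2)=. (2,1)=# (2,3)=. (3,2)=. -> step gives (0,2)='.' but target has '#' -> reject
  (0,2)=. (2,1)=# (2,3)=. (3,2)=# -> step gives (0,2)='.' but target has '#' -> reject
  (0,2)=. (2,1)=# (2,3)=# (3,2)=. -> step gives (0,2)='.' but target has '#' -> reject
  (0,2)=. (2,1)=# (2,3)=# (3,2)=# -> step gives (0,2)='.' but target has '#' -> reject
  (0,2)=# (2,1)=. (2,3)=. (3,2)=. -> step gives (2,1)='.' but target has '#' -> reject
  (0,2)=# (2,1)=. (2,3)=. (3,2)=# -> step reproduces the target at every cell -> ACCEPT
  (0,2)=# (2,1)=. (2,3)=# (3,2)=. -> step gives (1,2)='.' but target has '#' -> reject
  (0,2)=# (2,1)=. (2,3)=# (3,2)=# -> step gives (1,2)='.' but target has '#' -> reject
  (0,2)=# (2,1)=# (2,3)=. (3,2)=. -> step gives (1,1)='#' but target has '.' -> reject
  (0,2)=# (2,1)=# (2,3)=. (3,2)=# -> step gives (1,1)='#' but target has '.' -> reject
  (0,2)=# (2,1)=# (2,3)=# (3,2)=. -> step gives (1,1)='#' but target has '.' -> reject
  (0,2)=# (2,1)=# (2,3)=# (3,2)=# -> step gives (1,1)='#' but target has '.' -> reject
Unique solution: (0,2)=live, (2,1)=dead, (2,3)=dead, (3,2)=live.
Check: live-neighbor counts of every cell in the completed generation 0:
1222
1131
2353
1121
Applying B3/S23 to generation 0 with these counts gives:
..#.
..#.
.#.#
..#.
which matches the target exactly.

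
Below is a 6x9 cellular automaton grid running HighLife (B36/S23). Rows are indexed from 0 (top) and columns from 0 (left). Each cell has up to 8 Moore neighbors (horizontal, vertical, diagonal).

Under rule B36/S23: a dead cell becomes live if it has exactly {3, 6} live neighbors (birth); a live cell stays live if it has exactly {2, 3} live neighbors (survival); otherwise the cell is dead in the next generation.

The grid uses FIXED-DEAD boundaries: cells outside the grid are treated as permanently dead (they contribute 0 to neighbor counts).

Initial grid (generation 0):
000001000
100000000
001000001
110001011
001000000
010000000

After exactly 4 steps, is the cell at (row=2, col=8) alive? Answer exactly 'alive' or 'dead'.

Simulating step by step:
Generation 0 (given above): 11 live cells
Generation 1: 9 live cells
000000000
000000000
100000011
011000011
101000000
000000000
Generation 2: 8 live cells
000000000
000000000
010000011
101000011
001000000
000000000
Generation 3: 7 live cells
000000000
000000000
010000011
001000011
010000000
000000000
Generation 4: 6 live cells
000000000
000000000
000000011
011000011
000000000
000000000

Cell (2,8) at generation 4: 1 -> alive

Answer: alive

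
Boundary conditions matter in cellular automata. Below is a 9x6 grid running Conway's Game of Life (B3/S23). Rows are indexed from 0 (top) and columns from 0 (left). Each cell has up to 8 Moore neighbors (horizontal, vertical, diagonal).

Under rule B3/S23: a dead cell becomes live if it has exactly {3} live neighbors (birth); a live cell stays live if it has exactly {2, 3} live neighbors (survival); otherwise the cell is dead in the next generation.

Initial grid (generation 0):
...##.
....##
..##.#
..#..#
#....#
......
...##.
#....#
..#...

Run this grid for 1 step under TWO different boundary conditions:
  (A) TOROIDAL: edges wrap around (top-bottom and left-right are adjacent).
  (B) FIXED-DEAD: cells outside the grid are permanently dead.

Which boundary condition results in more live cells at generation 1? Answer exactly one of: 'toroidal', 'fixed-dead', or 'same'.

Under TOROIDAL boundary, generation 1:
...###
..#..#
#.##.#
.###.#
#....#
....##
....##
...###
...###
Population = 25

Under FIXED-DEAD boundary, generation 1:
...###
..#..#
..##.#
.###.#
......
....#.
....#.
...##.
......
Population = 16

Comparison: toroidal=25, fixed-dead=16 -> toroidal

Answer: toroidal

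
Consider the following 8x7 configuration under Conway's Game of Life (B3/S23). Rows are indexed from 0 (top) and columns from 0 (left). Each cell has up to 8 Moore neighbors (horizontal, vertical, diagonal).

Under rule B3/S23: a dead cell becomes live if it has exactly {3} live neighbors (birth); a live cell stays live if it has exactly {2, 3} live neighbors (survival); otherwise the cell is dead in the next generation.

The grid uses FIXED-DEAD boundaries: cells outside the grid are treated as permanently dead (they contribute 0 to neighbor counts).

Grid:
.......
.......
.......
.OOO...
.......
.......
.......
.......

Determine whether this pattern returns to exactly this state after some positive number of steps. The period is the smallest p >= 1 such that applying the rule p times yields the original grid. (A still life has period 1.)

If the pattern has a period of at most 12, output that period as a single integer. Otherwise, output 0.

Answer: 2

Derivation:
Simulating and comparing each generation to the original:
Gen 0 (original, given above): 3 live cells
Gen 1: 3 live cells, differs from original
Gen 2: 3 live cells, MATCHES original -> period = 2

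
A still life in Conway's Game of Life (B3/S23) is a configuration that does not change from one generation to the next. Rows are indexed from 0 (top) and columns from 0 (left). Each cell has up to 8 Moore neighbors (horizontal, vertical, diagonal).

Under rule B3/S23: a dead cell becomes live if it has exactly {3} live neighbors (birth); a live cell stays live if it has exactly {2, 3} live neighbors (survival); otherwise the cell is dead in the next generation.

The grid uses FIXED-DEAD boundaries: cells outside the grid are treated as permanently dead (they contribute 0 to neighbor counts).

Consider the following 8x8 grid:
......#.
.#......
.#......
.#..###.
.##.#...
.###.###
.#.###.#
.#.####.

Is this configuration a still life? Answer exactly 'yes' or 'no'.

Answer: no

Derivation:
Compute generation 1 and compare to generation 0 (given above):
Generation 1:
........
........
###..#..
##.###..
#......#
#......#
##.....#
...#..#.
Cell (0,6) differs: gen0=1 vs gen1=0 -> NOT a still life.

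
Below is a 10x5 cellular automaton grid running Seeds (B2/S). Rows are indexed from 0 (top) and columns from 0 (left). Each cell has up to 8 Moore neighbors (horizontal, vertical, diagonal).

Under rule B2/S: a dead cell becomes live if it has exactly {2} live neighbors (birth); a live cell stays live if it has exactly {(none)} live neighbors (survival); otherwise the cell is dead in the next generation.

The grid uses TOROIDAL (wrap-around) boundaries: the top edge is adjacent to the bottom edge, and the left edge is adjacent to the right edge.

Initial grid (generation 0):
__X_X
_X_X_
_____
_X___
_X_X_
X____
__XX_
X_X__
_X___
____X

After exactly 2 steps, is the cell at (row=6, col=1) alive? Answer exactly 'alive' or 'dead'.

Answer: dead

Derivation:
Simulating step by step:
Generation 0 (given above): 14 live cells
Generation 1: 14 live cells
_X___
X___X
XX___
X____
____X
_____
X____
____X
__XXX
_XX__
Generation 2: 10 live cells
___XX
__X__
_____
_____
X____
X___X
____X
_XX__
_____
____X

Cell (6,1) at generation 2: 0 -> dead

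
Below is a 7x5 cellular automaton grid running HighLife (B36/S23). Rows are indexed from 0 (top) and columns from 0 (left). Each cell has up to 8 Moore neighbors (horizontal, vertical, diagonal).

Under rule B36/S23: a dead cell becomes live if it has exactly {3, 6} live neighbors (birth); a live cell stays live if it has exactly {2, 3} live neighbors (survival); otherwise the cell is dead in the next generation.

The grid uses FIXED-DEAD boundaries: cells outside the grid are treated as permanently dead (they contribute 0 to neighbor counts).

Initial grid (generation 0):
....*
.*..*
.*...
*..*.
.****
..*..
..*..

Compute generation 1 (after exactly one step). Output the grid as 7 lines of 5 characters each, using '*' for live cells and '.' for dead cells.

Simulating step by step:
Generation 0 (given above): 12 live cells
Generation 1: 8 live cells
(generation 1 grid is the final answer)

Answer: .....
.....
***..
*..**
.*..*
.....
.....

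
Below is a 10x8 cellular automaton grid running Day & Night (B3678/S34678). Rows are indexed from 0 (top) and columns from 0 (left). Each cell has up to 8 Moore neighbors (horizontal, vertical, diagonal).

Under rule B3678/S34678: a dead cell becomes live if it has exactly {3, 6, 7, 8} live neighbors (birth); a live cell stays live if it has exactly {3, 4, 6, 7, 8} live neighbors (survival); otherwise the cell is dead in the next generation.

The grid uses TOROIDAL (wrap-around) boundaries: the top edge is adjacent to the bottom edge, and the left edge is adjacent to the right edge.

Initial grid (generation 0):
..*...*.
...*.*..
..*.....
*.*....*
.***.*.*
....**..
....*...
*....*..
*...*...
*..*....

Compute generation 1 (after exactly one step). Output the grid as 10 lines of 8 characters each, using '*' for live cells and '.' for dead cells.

Answer: ...**...
..*.....
.*.*....
*.*...*.
.***....
..*.***.
....*...
....*...
.*.....*
.*.....*

Derivation:
Simulating step by step:
Generation 0 (given above): 22 live cells
Generation 1: 21 live cells
(generation 1 grid is the final answer)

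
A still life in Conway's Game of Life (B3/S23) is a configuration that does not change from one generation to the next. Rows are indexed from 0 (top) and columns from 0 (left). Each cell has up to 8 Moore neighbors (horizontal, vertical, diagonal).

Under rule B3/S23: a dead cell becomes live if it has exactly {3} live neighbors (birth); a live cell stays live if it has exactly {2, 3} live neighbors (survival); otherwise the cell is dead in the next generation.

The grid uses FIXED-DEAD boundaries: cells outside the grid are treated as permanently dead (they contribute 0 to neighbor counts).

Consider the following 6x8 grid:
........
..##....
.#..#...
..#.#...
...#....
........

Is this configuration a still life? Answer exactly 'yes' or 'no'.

Compute generation 1 and compare to generation 0 (given above):
Generation 1:
........
..##....
.#..#...
..#.#...
...#....
........
The grids are IDENTICAL -> still life.

Answer: yes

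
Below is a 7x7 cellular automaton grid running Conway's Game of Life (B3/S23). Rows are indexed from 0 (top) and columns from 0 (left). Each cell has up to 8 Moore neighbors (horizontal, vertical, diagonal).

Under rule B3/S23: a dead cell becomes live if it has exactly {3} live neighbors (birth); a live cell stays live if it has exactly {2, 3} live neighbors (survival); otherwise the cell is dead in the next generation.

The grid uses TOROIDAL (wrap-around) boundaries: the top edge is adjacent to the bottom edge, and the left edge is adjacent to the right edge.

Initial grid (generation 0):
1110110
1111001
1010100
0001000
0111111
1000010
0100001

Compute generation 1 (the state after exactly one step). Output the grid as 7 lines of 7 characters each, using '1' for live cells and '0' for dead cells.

Answer: 0000110
0000000
1000101
1000001
1111011
0001000
0010100

Derivation:
Simulating step by step:
Generation 0 (given above): 24 live cells
Generation 1: 16 live cells
(generation 1 grid is the final answer)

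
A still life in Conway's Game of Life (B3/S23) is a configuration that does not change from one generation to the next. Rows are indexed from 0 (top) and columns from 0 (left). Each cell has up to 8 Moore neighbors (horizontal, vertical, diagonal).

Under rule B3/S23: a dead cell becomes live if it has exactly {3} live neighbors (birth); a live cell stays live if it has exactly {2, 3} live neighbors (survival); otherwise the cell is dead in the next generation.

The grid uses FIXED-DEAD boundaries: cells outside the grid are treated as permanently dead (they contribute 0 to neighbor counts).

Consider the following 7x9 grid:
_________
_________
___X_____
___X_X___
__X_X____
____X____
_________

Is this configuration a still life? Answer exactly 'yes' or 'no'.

Answer: no

Derivation:
Compute generation 1 and compare to generation 0 (given above):
Generation 1:
_________
_________
____X____
__XX_____
____XX___
___X_____
_________
Cell (2,3) differs: gen0=1 vs gen1=0 -> NOT a still life.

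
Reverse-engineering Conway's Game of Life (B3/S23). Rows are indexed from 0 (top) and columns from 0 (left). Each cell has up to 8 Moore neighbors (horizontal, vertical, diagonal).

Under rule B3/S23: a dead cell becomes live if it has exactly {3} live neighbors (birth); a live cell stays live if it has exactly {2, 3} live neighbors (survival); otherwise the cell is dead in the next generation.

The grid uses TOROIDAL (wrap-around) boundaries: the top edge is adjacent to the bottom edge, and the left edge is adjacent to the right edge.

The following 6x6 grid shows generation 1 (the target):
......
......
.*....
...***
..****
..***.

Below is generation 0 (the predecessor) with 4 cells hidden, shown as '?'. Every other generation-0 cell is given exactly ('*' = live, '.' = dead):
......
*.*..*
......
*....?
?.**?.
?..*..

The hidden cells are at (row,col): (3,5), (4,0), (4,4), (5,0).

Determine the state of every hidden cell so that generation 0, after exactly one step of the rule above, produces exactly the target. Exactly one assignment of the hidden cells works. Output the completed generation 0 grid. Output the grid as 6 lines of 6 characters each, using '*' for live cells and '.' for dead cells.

Hidden generation-0 cells (in order): (3,5), (4,0), (4,4), (5,0).
A hidden cell only influences target cells in its own 3x3 neighborhood. Try each of the 2^4 = 16 assignments, step the completed generation 0 forward once under B3/S23, and compare with the target:
  (3,5)=. (4,0)=. (4,4)=. (5,0)=. -> step gives (2,0)='*' but target has '.' -> reject
  (3,5)=. (4,0)=. (4,4)=. (5,0)=* -> step gives (0,0)='*' but target has '.' -> reject
  (3,5)=. (4,0)=. (4,4)=* (5,0)=. -> step gives (2,0)='*' but target has '.' -> reject
  (3,5)=. (4,0)=. (4,4)=* (5,0)=* -> step gives (0,0)='*' but target has '.' -> reject
  (3,5)=. (4,0)=* (4,4)=. (5,0)=. -> step gives (2,0)='*' but target has '.' -> reject
  (3,5)=. (4,0)=* (4,4)=. (5,0)=* -> step gives (0,0)='*' but target has '.' -> reject
  (3,5)=. (4,0)=* (4,4)=* (5,0)=. -> step gives (2,0)='*' but target has '.' -> reject
  (3,5)=. (4,0)=* (4,4)=* (5,0)=* -> step gives (0,0)='*' but target has '.' -> reject
  (3,5)=* (4,0)=. (4,4)=. (5,0)=. -> step gives (3,3)='.' but target has '*' -> reject
  (3,5)=* (4,0)=. (4,4)=. (5,0)=* -> step gives (0,0)='*' but target has '.' -> reject
  (3,5)=* (4,0)=. (4,4)=* (5,0)=. -> step reproduces the target at every cell -> ACCEPT
  (3,5)=* (4,0)=. (4,4)=* (5,0)=* -> step gives (0,0)='*' but target has '.' -> reject
  (3,5)=* (4,0)=* (4,4)=. (5,0)=. -> step gives (3,0)='*' but target has '.' -> reject
  (3,5)=* (4,0)=* (4,4)=. (5,0)=* -> step gives (0,0)='*' but target has '.' -> reject
  (3,5)=* (4,0)=* (4,4)=* (5,0)=. -> step gives (3,0)='*' but target has '.' -> reject
  (3,5)=* (4,0)=* (4,4)=* (5,0)=* -> step gives (0,0)='*' but target has '.' -> reject
Unique solution: (3,5)=live, (4,0)=dead, (4,4)=live, (5,0)=dead.
Check: live-neighbor counts of every cell in the completed generation 0:
222222
120111
431124
122332
222333
013331
Applying B3/S23 to generation 0 with these counts gives:
......
......
.*....
...***
..****
..***.
which matches the target exactly.

Answer: ......
*.*..*
......
*....*
..***.
...*..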